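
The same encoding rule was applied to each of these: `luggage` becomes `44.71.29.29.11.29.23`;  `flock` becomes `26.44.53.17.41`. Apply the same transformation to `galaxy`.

l(#12)→44 and u(#21)→71: differences scale by 3, so n = 3·pos + 8. With a=1..z=26, the number is 3·pos + 8.
Applying it to galaxy: g=7→29, a=1→11, l=12→44, a=1→11, x=24→80, y=25→83.

29.11.44.11.80.83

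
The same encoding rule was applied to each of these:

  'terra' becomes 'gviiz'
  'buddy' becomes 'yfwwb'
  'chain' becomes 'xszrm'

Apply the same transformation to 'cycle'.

Each pair mirrors across the alphabet (t↔g, e↔v, r↔i): positions sum to 25. Letters are reflected about the middle of the alphabet (position → 25−position): Atbash.
Applying it to cycle: c↔x, y↔b, c↔x, l↔o, e↔v.

xbxov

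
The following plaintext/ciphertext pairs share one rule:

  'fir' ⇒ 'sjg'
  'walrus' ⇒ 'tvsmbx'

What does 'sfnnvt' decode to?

summer

Read the word backwards and shift each letter +1.
Decoding sfnnvt: shift back: s−1=r, f−1=e, n−1=m, n−1=m, v−1=u, t−1=s → remmus; then reverse → summer.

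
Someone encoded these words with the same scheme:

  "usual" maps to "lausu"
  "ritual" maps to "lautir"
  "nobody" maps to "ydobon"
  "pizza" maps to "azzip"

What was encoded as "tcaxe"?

exact

The output letters match the input read backwards: usual reversed is lausu. It's just the letters in reverse order.
Reversing it on tcaxe: then reverse → exact.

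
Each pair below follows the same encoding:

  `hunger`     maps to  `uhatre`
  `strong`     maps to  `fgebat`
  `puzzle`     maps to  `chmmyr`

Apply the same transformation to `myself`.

zlfrys

Compare letters: h→u is +13, u→h is +13, n→a is +13 — a constant shift. This is a Caesar cipher with shift 13.
For myself: m+13=z, y+13=l, s+13=f, e+13=r, l+13=y, f+13=s.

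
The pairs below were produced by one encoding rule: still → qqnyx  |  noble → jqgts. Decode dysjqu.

Two steps: reverse the string, then apply a Caesar shift of +5.
Reversing it on dysjqu: shift back: d−5=y, y−5=t, s−5=n, j−5=e, q−5=l, u−5=p → ytnelp; then reverse → plenty.

plenty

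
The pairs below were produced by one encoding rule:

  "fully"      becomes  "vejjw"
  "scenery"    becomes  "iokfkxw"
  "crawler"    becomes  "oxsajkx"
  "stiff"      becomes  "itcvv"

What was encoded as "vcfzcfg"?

finding

f(5)→v(21) and u(20)→e(4) fit y≡11x+18 (mod 26); the inverse of 11 mod 26 is 19. This is an affine cipher: with a=0,…,z=25, each position x becomes (11x+18) mod 26.
Undoing it on vcfzcfg: v(21)→19·(21−18)≡5=f; c(2)→19·(2−18)≡8=i; f(5)→19·(5−18)≡13=n; z(25)→19·(25−18)≡3=d; c(2)→19·(2−18)≡8=i; f(5)→19·(5−18)≡13=n; g(6)→19·(6−18)≡6=g (all mod 26).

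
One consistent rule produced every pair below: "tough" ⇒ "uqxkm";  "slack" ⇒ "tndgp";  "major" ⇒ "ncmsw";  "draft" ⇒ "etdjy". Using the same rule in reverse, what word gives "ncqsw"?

In tough: t→u is +1, o→q is +2, u→x is +3, g→k is +4 — the shift increases by 1 each position. The shift increases by 1 at each position, starting from +1: 1, 2, 3, ….
Reversing it on ncqsw: n−1=m, c−2=a, q−3=n, s−4=o, w−5=r.

manor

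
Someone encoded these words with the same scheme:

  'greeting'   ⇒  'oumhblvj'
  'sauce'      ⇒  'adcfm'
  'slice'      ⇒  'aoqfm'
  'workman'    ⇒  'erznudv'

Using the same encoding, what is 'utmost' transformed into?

cwuraw

A repeating key of period 2 is used — shifts +8, +3 over and over.
On utmost: u+8=c, t+3=w, m+8=u, o+3=r, s+8=a, t+3=w.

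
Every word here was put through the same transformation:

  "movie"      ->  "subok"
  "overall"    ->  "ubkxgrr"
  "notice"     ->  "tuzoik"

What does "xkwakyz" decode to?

request

Compare letters: m→s is +6, o→u is +6, v→b is +6 — a constant shift. It's a constant shift of +6 (ROT6).
Undoing it on xkwakyz: x−6=r, k−6=e, w−6=q, a−6=u, k−6=e, y−6=s, z−6=t.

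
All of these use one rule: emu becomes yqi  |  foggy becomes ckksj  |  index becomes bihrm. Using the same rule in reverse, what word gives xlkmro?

knight

Two steps: reverse the string, then apply a Caesar shift of +4.
Reversing it on xlkmro: shift back: x−4=t, l−4=h, k−4=g, m−4=i, r−4=n, o−4=k → thgink; then reverse → knight.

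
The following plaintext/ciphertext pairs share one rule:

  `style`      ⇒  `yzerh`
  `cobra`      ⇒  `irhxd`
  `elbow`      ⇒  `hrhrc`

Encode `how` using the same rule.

Two shifts are in play — +3 for a/e/i/o/u, +6 for every other letter.
For how: h(cons)+6=n, o(vowel)+3=r, w(cons)+6=c.

nrc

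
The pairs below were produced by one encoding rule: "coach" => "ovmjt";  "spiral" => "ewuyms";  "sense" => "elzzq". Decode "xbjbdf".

Shifts by position in coach: pos 0: c→o (+12), pos 1: o→v (+7), pos 2: a→m (+12), pos 3: c→j (+7) — repeating every 2. A repeating key of period 2 is used — shifts +12, +7 over and over.
Reversing it on xbjbdf: x−12=l, b−7=u, j−12=x, b−7=u, d−12=r, f−7=y.

luxury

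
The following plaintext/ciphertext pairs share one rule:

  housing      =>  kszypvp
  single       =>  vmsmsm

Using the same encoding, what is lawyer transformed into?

In housing: h→k is +3, o→s is +4, u→z is +5, s→y is +6 — the shift increases by 1 each position. Letter i (0-indexed) is shifted by i+3, so successive shifts are 3, 4, 5, ….
On lawyer: l+3=o, a+4=e, w+5=b, y+6=e, e+7=l, r+8=z.

oebelz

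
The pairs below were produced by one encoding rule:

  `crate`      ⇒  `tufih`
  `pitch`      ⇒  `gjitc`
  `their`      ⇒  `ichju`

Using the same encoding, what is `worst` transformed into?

This is an affine cipher: with a=0,…,z=25, each position x becomes (7x+5) mod 26.
On worst: w(22)→7·22+5≡3=d; o(14)→7·14+5≡25=z; r(17)→7·17+5≡20=u; s(18)→7·18+5≡1=b; t(19)→7·19+5≡8=i (all mod 26).

dzubi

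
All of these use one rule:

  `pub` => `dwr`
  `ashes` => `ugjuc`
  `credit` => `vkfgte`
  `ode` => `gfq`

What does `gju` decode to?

The output letters match the input read backwards, each shifted +2: pub reversed is bup. The word is reversed, then every letter is shifted forward by 2.
Reversing it on gju: shift back: g−2=e, j−2=h, u−2=s → ehs; then reverse → she.

she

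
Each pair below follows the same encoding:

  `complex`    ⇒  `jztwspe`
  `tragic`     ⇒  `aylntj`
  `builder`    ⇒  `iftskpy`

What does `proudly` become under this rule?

wyzfksf

The shift depends on letter class: consonant c→j is +7, but vowel o→z is +11. Two shifts are in play — +11 for a/e/i/o/u, +7 for every other letter.
Applying it to proudly: p(cons)+7=w, r(cons)+7=y, o(vowel)+11=z, u(vowel)+11=f, d(cons)+7=k, l(cons)+7=s, y(cons)+7=f.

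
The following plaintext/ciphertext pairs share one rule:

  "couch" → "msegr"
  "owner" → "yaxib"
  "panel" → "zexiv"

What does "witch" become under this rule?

gmdgr

Shifts by position in couch: pos 0: c→m (+10), pos 1: o→s (+4), pos 2: u→e (+10), pos 3: c→g (+4) — repeating every 2. A repeating key of period 2 is used — shifts +10, +4 over and over.
On witch: w+10=g, i+4=m, t+10=d, c+4=g, h+10=r.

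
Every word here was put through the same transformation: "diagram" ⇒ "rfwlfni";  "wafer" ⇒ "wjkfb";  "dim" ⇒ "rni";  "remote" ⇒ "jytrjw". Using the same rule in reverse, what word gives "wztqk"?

The output letters match the input read backwards, each shifted +5: diagram reversed is margaid. Two steps: reverse the string, then apply a Caesar shift of +5.
Decoding wztqk: shift back: w−5=r, z−5=u, t−5=o, q−5=l, k−5=f → ruolf; then reverse → flour.

flour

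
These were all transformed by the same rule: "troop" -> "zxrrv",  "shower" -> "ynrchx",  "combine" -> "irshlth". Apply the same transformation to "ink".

ltq

The shift depends on letter class: consonant t→z is +6, but vowel o→r is +3. Two shifts are in play — +3 for a/e/i/o/u, +6 for every other letter.
For ink: i(vowel)+3=l, n(cons)+6=t, k(cons)+6=q.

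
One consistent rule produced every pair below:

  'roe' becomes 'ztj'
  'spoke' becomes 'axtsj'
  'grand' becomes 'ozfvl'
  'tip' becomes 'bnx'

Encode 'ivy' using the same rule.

ndg

The shift depends on letter class: consonant r→z is +8, but vowel o→t is +5. Two shifts are in play — +5 for a/e/i/o/u, +8 for every other letter.
On ivy: i(vowel)+5=n, v(cons)+8=d, y(cons)+8=g.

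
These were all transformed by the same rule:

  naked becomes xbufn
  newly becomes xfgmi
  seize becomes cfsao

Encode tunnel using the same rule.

Shifts by position in naked: pos 0: n→x (+10), pos 1: a→b (+1), pos 2: k→u (+10), pos 3: e→f (+1) — repeating every 2. A repeating key of period 2 is used — shifts +10, +1 over and over.
On tunnel: t+10=d, u+1=v, n+10=x, n+1=o, e+10=o, l+1=m.

dvxoom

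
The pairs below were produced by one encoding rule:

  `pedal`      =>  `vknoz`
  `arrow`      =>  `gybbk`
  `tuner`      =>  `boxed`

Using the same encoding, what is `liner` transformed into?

The word is reversed, then every letter is shifted forward by 10.
On liner: reverse → renil; then shift: r+10=b, e+10=o, n+10=x, i+10=s, l+10=v.

boxsv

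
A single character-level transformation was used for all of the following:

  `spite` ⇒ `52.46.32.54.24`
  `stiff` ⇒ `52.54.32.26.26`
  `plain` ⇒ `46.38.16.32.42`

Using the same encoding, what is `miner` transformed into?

40.32.42.24.50

s(#19)→52 and p(#16)→46: differences scale by 2, so n = 2·pos + 14. The formula is n = 2×(alphabet index, a=1) + 14.
For miner: m=13→40, i=9→32, n=14→42, e=5→24, r=18→50.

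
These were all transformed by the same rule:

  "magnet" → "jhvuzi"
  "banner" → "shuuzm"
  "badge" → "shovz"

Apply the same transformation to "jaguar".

chvthm

Each letter's alphabet position (a=0..z=25) is mapped through 11·x+7 mod 26 — an affine cipher.
Applying it to jaguar: j(9)→11·9+7≡2=c; a(0)→11·0+7≡7=h; g(6)→11·6+7≡21=v; u(20)→11·20+7≡19=t; a(0)→11·0+7≡7=h; r(17)→11·17+7≡12=m (all mod 26).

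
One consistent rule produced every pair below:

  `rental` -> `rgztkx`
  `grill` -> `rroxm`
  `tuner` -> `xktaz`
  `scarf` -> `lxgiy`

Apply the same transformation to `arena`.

gtkxg

The output letters match the input read backwards, each shifted +6: rental reversed is latner. Read the word backwards and shift each letter +6.
Applying it to arena: reverse → anera; then shift: a+6=g, n+6=t, e+6=k, r+6=x, a+6=g.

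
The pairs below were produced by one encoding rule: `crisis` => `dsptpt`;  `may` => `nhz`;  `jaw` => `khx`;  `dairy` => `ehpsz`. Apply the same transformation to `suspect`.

tbtqldu

The shift depends on letter class: consonant c→d is +1, but vowel i→p is +7. Two shifts are in play — +7 for a/e/i/o/u, +1 for every other letter.
For suspect: s(cons)+1=t, u(vowel)+7=b, s(cons)+1=t, p(cons)+1=q, e(vowel)+7=l, c(cons)+1=d, t(cons)+1=u.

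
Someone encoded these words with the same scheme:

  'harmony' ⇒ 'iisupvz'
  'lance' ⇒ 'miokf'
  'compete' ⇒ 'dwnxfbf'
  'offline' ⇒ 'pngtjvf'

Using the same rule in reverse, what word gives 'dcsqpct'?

curious

A repeating key of period 2 is used — shifts +1, +8 over and over.
Reversing it on dcsqpct: d−1=c, c−8=u, s−1=r, q−8=i, p−1=o, c−8=u, t−1=s.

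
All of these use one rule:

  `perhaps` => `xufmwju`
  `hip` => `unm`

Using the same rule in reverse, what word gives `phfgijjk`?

The output letters match the input read backwards, each shifted +5: perhaps reversed is spahrep. Two steps: reverse the string, then apply a Caesar shift of +5.
Reversing it on phfgijjk: shift back: p−5=k, h−5=c, f−5=a, g−5=b, i−5=d, j−5=e, j−5=e, k−5=f → kcabdeef; then reverse → feedback.

feedback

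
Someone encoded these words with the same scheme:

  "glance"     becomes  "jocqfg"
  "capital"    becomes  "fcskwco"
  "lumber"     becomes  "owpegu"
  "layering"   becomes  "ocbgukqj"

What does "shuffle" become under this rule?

The shift depends on letter class: consonant g→j is +3, but vowel a→c is +2. Two shifts are in play — +2 for a/e/i/o/u, +3 for every other letter.
For shuffle: s(cons)+3=v, h(cons)+3=k, u(vowel)+2=w, f(cons)+3=i, f(cons)+3=i, l(cons)+3=o, e(vowel)+2=g.

vkwiiog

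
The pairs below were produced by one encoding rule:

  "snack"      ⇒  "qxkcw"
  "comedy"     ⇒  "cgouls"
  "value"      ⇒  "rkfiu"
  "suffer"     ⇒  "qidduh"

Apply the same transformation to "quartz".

yikhzb

s(18)→q(16) and n(13)→x(23) fit y≡9x+10 (mod 26); the inverse of 9 mod 26 is 3. This is an affine cipher: with a=0,…,z=25, each position x becomes (9x+10) mod 26.
For quartz: q(16)→9·16+10≡24=y; u(20)→9·20+10≡8=i; a(0)→9·0+10≡10=k; r(17)→9·17+10≡7=h; t(19)→9·19+10≡25=z; z(25)→9·25+10≡1=b (all mod 26).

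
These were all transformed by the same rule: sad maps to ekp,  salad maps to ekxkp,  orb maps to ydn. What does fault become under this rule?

rkexf

Vowels shift forward by 10 and consonants shift forward by 12.
On fault: f(cons)+12=r, a(vowel)+10=k, u(vowel)+10=e, l(cons)+12=x, t(cons)+12=f.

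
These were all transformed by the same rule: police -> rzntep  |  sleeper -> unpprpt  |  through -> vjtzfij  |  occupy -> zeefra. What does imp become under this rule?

tor

The shift depends on letter class: consonant p→r is +2, but vowel o→z is +11. Vowels shift forward by 11 and consonants shift forward by 2.
For imp: i(vowel)+11=t, m(cons)+2=o, p(cons)+2=r.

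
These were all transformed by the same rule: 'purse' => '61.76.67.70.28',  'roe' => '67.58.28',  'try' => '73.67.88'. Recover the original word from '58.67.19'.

p(#16)→61 and u(#21)→76: differences scale by 3, so n = 3·pos + 13. With a=1..z=26, the number is 3·pos + 13.
Undoing it on 58.67.19: 58→(58−13)÷3=15=o, 67→(67−13)÷3=18=r, 19→(19−13)÷3=2=b.

orb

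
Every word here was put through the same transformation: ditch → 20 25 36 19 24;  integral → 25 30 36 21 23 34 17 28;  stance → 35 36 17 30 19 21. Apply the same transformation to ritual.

Letters become their 1-based position plus 16 (so a→17, b→18, …).
Applying it to ritual: r=18→34, i=9→25, t=20→36, u=21→37, a=1→17, l=12→28.

34 25 36 37 17 28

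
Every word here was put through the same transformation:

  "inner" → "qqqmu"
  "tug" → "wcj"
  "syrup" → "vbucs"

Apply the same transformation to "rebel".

umemo

The shift depends on letter class: consonant n→q is +3, but vowel i→q is +8. Two shifts are in play — +8 for a/e/i/o/u, +3 for every other letter.
On rebel: r(cons)+3=u, e(vowel)+8=m, b(cons)+3=e, e(vowel)+8=m, l(cons)+3=o.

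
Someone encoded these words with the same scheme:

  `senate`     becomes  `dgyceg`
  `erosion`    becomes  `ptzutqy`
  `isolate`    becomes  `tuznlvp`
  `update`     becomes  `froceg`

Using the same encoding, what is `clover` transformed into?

nnzxpt

Shifts by position in senate: pos 0: s→d (+11), pos 1: e→g (+2), pos 2: n→y (+11), pos 3: a→c (+2) — repeating every 2. The shifts repeat in a cycle of length 2: positions 0,1,… shift by +11, +2, then the pattern repeats.
Applying it to clover: c+11=n, l+2=n, o+11=z, v+2=x, e+11=p, r+2=t.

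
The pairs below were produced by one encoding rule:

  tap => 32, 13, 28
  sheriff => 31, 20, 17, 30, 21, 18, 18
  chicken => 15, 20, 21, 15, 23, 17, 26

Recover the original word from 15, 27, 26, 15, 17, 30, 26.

t is letter #20 and maps to 32: an offset of 12. Each letter is replaced by its alphabet position (a=1..z=26) + 12.
Decoding 15, 27, 26, 15, 17, 30, 26: 15→(15−12)÷1=3=c, 27→(27−12)÷1=15=o, 26→(26−12)÷1=14=n, 15→(15−12)÷1=3=c, 17→(17−12)÷1=5=e, 30→(30−12)÷1=18=r, 26→(26−12)÷1=14=n.

concern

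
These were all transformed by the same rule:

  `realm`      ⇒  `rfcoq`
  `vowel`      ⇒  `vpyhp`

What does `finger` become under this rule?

In realm: r→r is +0, e→f is +1, a→c is +2, l→o is +3 — the shift increases by 1 each position. Letter i (0-indexed) is shifted by i+0, so successive shifts are 0, 1, 2, ….
For finger: f+0=f, i+1=j, n+2=p, g+3=j, e+4=i, r+5=w.

fjpjiw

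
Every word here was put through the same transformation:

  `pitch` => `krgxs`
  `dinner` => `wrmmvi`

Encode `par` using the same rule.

kzi

Each pair mirrors across the alphabet (p↔k, i↔r, t↔g): positions sum to 25. Each letter is replaced by its mirror in the alphabet: a↔z, b↔y, c↔x, and so on (the Atbash cipher).
For par: p↔k, a↔z, r↔i.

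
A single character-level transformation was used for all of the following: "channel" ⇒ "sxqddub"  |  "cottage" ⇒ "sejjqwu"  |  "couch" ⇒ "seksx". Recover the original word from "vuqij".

feast

Compare letters: c→s is +16, h→x is +16, a→q is +16 — a constant shift. This is a Caesar cipher with shift 16.
Reversing it on vuqij: v−16=f, u−16=e, q−16=a, i−16=s, j−16=t.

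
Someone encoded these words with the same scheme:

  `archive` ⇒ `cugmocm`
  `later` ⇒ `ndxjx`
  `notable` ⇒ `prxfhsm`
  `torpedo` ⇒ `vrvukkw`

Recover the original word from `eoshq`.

clock

Each letter shifts forward by (position + 2), i.e. 2, 3, 4, … — the shift grows by one for each successive letter.
Undoing it on eoshq: e−2=c, o−3=l, s−4=o, h−5=c, q−6=k.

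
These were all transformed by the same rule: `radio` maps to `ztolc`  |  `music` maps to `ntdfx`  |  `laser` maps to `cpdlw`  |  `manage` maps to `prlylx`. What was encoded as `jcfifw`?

luxury

Two steps: reverse the string, then apply a Caesar shift of +11.
Undoing it on jcfifw: shift back: j−11=y, c−11=r, f−11=u, i−11=x, f−11=u, w−11=l → yruxul; then reverse → luxury.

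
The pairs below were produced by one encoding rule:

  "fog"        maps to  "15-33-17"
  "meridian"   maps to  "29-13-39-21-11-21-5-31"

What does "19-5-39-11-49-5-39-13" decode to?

f(#6)→15 and o(#15)→33: differences scale by 2, so n = 2·pos + 3. Each letter becomes 2×(its alphabet position, a=1..z=26) + 3.
Reversing it on 19-5-39-11-49-5-39-13: 19→(19−3)÷2=8=h, 5→(5−3)÷2=1=a, 39→(39−3)÷2=18=r, 11→(11−3)÷2=4=d, 49→(49−3)÷2=23=w, 5→(5−3)÷2=1=a, 39→(39−3)÷2=18=r, 13→(13−3)÷2=5=e.

hardware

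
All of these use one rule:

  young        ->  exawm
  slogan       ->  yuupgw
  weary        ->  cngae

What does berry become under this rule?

hnxae

Shifts by position in young: pos 0: y→e (+6), pos 1: o→x (+9), pos 2: u→a (+6), pos 3: n→w (+9) — repeating every 2. The shifts repeat in a cycle of length 2: positions 0,1,… shift by +6, +9, then the pattern repeats.
For berry: b+6=h, e+9=n, r+6=x, r+9=a, y+6=e.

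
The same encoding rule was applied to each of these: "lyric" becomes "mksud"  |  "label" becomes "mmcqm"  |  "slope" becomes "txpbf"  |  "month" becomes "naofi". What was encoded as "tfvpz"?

study

Shifts by position in lyric: pos 0: l→m (+1), pos 1: y→k (+12), pos 2: r→s (+1), pos 3: i→u (+12) — repeating every 2. It's a Vigenère-style cipher with numeric key [1,12]: position i shifts by key[i mod 2].
Decoding tfvpz: t−1=s, f−12=t, v−1=u, p−12=d, z−1=y.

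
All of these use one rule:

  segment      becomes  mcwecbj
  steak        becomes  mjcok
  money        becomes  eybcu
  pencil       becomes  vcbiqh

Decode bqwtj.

night

Each letter's alphabet position (a=0..z=25) is mapped through 23·x+14 mod 26 — an affine cipher.
Undoing it on bqwtj: b(1)→17·(1−14)≡13=n; q(16)→17·(16−14)≡8=i; w(22)→17·(22−14)≡6=g; t(19)→17·(19−14)≡7=h; j(9)→17·(9−14)≡19=t (all mod 26).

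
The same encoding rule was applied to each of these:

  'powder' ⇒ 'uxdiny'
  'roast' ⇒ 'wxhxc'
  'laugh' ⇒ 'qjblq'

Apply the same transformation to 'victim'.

Shifts by position in powder: pos 0: p→u (+5), pos 1: o→x (+9), pos 2: w→d (+7), pos 3: d→i (+5), pos 4: e→n (+9), pos 5: r→y (+7) — repeating every 3. A repeating key of period 3 is used — shifts +5, +9, +7 over and over.
Applying it to victim: v+5=a, i+9=r, c+7=j, t+5=y, i+9=r, m+7=t.

arjyrt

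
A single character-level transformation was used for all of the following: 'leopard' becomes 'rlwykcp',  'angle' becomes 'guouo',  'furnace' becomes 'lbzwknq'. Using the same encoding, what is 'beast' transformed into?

The shift increases by 1 at each position, starting from +6: 6, 7, 8, ….
For beast: b+6=h, e+7=l, a+8=i, s+9=b, t+10=d.

hlibd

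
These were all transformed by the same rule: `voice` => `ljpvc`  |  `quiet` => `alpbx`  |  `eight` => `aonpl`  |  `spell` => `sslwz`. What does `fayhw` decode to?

Read the word backwards and shift each letter +7.
Decoding fayhw: shift back: f−7=y, a−7=t, y−7=r, h−7=a, w−7=p → ytrap; then reverse → party.

party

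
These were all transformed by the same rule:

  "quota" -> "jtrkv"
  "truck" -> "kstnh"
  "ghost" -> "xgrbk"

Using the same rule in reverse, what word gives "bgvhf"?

shake

q(16)→j(9) and u(20)→t(19) fit y≡9x+21 (mod 26); the inverse of 9 mod 26 is 3. This is an affine cipher: with a=0,…,z=25, each position x becomes (9x+21) mod 26.
Decoding bgvhf: b(1)→3·(1−21)≡18=s; g(6)→3·(6−21)≡7=h; v(21)→3·(21−21)≡0=a; h(7)→3·(7−21)≡10=k; f(5)→3·(5−21)≡4=e (all mod 26).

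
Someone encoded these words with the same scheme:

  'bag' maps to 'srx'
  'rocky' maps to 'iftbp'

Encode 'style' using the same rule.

jkpcv

Compare letters: b→s is +17, a→r is +17, g→x is +17 — a constant shift. Each letter is shifted forward by 17 in the alphabet (a Caesar shift of +17).
For style: s+17=j, t+17=k, y+17=p, l+17=c, e+17=v.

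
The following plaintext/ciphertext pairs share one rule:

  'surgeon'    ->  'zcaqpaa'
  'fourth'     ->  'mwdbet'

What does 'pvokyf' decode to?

infant

In surgeon: s→z is +7, u→c is +8, r→a is +9, g→q is +10 — the shift increases by 1 each position. Letter i (0-indexed) is shifted by i+7, so successive shifts are 7, 8, 9, ….
Reversing it on pvokyf: p−7=i, v−8=n, o−9=f, k−10=a, y−11=n, f−12=t.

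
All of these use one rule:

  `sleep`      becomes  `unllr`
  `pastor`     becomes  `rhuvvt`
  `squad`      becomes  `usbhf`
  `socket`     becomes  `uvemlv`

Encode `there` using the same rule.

The rule splits by letter class: vowels +7, consonants +2.
Applying it to there: t(cons)+2=v, h(cons)+2=j, e(vowel)+7=l, r(cons)+2=t, e(vowel)+7=l.

vjltl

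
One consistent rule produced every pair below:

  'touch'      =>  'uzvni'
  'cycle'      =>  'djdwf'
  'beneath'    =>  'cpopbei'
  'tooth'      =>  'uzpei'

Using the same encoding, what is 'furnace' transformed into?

Shifts by position in touch: pos 0: t→u (+1), pos 1: o→z (+11), pos 2: u→v (+1), pos 3: c→n (+11) — repeating every 2. It's a Vigenère-style cipher with numeric key [1,11]: position i shifts by key[i mod 2].
Applying it to furnace: f+1=g, u+11=f, r+1=s, n+11=y, a+1=b, c+11=n, e+1=f.

gfsybnf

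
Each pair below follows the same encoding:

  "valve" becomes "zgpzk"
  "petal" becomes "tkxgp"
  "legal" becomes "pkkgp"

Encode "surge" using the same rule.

The shift depends on letter class: consonant v→z is +4, but vowel a→g is +6. Two shifts are in play — +6 for a/e/i/o/u, +4 for every other letter.
On surge: s(cons)+4=w, u(vowel)+6=a, r(cons)+4=v, g(cons)+4=k, e(vowel)+6=k.

wavkk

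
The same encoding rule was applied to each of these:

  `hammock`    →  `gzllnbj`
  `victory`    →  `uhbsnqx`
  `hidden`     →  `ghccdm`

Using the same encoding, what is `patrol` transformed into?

Compare letters: h→g is +25, a→z is +25, m→l is +25 — a constant shift. It's a constant shift of +25 (ROT25).
On patrol: p+25=o, a+25=z, t+25=s, r+25=q, o+25=n, l+25=k.

ozsqnk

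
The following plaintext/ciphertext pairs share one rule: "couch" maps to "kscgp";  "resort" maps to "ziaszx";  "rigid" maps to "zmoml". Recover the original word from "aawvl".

sword

It's a Vigenère-style cipher with numeric key [8,4]: position i shifts by key[i mod 2].
Undoing it on aawvl: a−8=s, a−4=w, w−8=o, v−4=r, l−8=d.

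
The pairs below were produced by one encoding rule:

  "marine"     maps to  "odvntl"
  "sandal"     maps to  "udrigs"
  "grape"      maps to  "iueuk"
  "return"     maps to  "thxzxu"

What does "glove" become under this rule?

iosak

In marine: m→o is +2, a→d is +3, r→v is +4, i→n is +5 — the shift increases by 1 each position. Letter i (0-indexed) is shifted by i+2, so successive shifts are 2, 3, 4, ….
On glove: g+2=i, l+3=o, o+4=s, v+5=a, e+6=k.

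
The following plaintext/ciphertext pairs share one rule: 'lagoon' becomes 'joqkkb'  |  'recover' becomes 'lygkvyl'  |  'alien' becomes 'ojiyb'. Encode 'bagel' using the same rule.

l(11)→j(9) and a(0)→o(14) fit y≡9x+14 (mod 26); the inverse of 9 mod 26 is 3. Each letter's alphabet position (a=0..z=25) is mapped through 9·x+14 mod 26 — an affine cipher.
On bagel: b(1)→9·1+14≡23=x; a(0)→9·0+14≡14=o; g(6)→9·6+14≡16=q; e(4)→9·4+14≡24=y; l(11)→9·11+14≡9=j (all mod 26).

xoqyj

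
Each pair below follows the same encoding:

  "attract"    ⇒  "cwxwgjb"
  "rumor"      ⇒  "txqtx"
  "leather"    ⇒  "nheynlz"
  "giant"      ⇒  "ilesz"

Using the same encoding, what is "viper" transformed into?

In attract: a→c is +2, t→w is +3, t→x is +4, r→w is +5 — the shift increases by 1 each position. Each letter shifts forward by (position + 2), i.e. 2, 3, 4, … — the shift grows by one for each successive letter.
For viper: v+2=x, i+3=l, p+4=t, e+5=j, r+6=x.

xltjx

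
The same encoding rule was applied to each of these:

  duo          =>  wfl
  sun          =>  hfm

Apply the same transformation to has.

szh

Each pair mirrors across the alphabet (d↔w, u↔f, o↔l): positions sum to 25. Each letter is replaced by its mirror in the alphabet: a↔z, b↔y, c↔x, and so on (the Atbash cipher).
Applying it to has: h↔s, a↔z, s↔h.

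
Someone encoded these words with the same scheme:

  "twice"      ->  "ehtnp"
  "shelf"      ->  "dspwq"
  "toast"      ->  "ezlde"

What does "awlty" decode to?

plain

Compare letters: t→e is +11, w→h is +11, i→t is +11 — a constant shift. Every letter moves 11 places later in the alphabet, wrapping around z→a.
Decoding awlty: a−11=p, w−11=l, l−11=a, t−11=i, y−11=n.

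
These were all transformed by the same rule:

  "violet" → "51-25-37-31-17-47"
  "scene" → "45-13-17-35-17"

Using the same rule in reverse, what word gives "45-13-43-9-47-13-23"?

v(#22)→51 and i(#9)→25: differences scale by 2, so n = 2·pos + 7. With a=1..z=26, the number is 2·pos + 7.
Decoding 45-13-43-9-47-13-23: 45→(45−7)÷2=19=s, 13→(13−7)÷2=3=c, 43→(43−7)÷2=18=r, 9→(9−7)÷2=1=a, 47→(47−7)÷2=20=t, 13→(13−7)÷2=3=c, 23→(23−7)÷2=8=h.

scratch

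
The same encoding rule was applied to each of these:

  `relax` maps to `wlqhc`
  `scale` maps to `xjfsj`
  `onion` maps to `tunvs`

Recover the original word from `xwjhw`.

spear

Shifts by position in relax: pos 0: r→w (+5), pos 1: e→l (+7), pos 2: l→q (+5), pos 3: a→h (+7) — repeating every 2. The shifts repeat in a cycle of length 2: positions 0,1,… shift by +5, +7, then the pattern repeats.
Decoding xwjhw: x−5=s, w−7=p, j−5=e, h−7=a, w−5=r.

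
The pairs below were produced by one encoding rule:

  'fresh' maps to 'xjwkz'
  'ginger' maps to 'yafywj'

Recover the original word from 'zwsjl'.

It's a constant shift of +18 (ROT18).
Undoing it on zwsjl: z−18=h, w−18=e, s−18=a, j−18=r, l−18=t.

heart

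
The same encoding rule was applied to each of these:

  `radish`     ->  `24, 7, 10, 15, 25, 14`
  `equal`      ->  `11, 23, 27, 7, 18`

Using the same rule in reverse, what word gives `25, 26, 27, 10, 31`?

study

r is letter #18 and maps to 24: an offset of 6. The number is (letter's place in the alphabet, a=1) + 6.
Undoing it on 25, 26, 27, 10, 31: 25→(25−6)÷1=19=s, 26→(26−6)÷1=20=t, 27→(27−6)÷1=21=u, 10→(10−6)÷1=4=d, 31→(31−6)÷1=25=y.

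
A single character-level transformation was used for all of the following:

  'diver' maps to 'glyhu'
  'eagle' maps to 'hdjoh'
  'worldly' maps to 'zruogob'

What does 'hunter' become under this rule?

Compare letters: d→g is +3, i→l is +3, v→y is +3 — a constant shift. This is a Caesar cipher with shift 3.
For hunter: h+3=k, u+3=x, n+3=q, t+3=w, e+3=h, r+3=u.

kxqwhu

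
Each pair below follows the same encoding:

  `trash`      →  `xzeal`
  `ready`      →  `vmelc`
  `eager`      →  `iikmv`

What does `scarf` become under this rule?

wkezj

Shifts by position in trash: pos 0: t→x (+4), pos 1: r→z (+8), pos 2: a→e (+4), pos 3: s→a (+8) — repeating every 2. The shifts repeat in a cycle of length 2: positions 0,1,… shift by +4, +8, then the pattern repeats.
Applying it to scarf: s+4=w, c+8=k, a+4=e, r+8=z, f+4=j.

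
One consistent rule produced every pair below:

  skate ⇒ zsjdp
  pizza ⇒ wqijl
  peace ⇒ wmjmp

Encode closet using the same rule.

jtxcpf

In skate: s→z is +7, k→s is +8, a→j is +9, t→d is +10 — the shift increases by 1 each position. Letter i (0-indexed) is shifted by i+7, so successive shifts are 7, 8, 9, ….
Applying it to closet: c+7=j, l+8=t, o+9=x, s+10=c, e+11=p, t+12=f.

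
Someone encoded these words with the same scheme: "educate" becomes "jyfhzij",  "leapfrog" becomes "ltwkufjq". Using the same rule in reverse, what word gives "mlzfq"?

laugh

The output letters match the input read backwards, each shifted +5: educate reversed is etacude. The word is reversed, then every letter is shifted forward by 5.
Undoing it on mlzfq: shift back: m−5=h, l−5=g, z−5=u, f−5=a, q−5=l → hgual; then reverse → laugh.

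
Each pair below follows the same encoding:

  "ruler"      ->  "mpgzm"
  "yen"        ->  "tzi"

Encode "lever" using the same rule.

Compare letters: r→m is +21, u→p is +21, l→g is +21 — a constant shift. This is a Caesar cipher with shift 21.
For lever: l+21=g, e+21=z, v+21=q, e+21=z, r+21=m.

gzqzm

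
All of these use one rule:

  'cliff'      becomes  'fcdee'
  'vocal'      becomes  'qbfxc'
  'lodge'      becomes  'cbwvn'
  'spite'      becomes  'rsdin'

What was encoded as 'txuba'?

major

c(2)→f(5) and l(11)→c(2) fit y≡17x+23 (mod 26); the inverse of 17 mod 26 is 23. Treating letters as 0–25, the rule is x ↦ 17x + 23 (mod 26).
Decoding txuba: t(19)→23·(19−23)≡12=m; x(23)→23·(23−23)≡0=a; u(20)→23·(20−23)≡9=j; b(1)→23·(1−23)≡14=o; a(0)→23·(0−23)≡17=r (all mod 26).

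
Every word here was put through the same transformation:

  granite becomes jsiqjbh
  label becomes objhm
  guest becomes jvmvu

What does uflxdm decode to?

reduce

Shifts by position in granite: pos 0: g→j (+3), pos 1: r→s (+1), pos 2: a→i (+8), pos 3: n→q (+3), pos 4: i→j (+1), pos 5: t→b (+8) — repeating every 3. The shifts repeat in a cycle of length 3: positions 0,1,… shift by +3, +1, +8, then the pattern repeats.
Undoing it on uflxdm: u−3=r, f−1=e, l−8=d, x−3=u, d−1=c, m−8=e.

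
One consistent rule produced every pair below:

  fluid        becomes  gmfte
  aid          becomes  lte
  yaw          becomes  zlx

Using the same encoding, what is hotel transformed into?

The shift depends on letter class: consonant f→g is +1, but vowel u→f is +11. Vowels shift forward by 11 and consonants shift forward by 1.
Applying it to hotel: h(cons)+1=i, o(vowel)+11=z, t(cons)+1=u, e(vowel)+11=p, l(cons)+1=m.

izupm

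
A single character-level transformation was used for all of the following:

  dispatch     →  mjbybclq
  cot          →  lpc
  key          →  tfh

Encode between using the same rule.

kfcfffw

The shift depends on letter class: consonant d→m is +9, but vowel i→j is +1. Two shifts are in play — +1 for a/e/i/o/u, +9 for every other letter.
For between: b(cons)+9=k, e(vowel)+1=f, t(cons)+9=c, w(cons)+9=f, e(vowel)+1=f, e(vowel)+1=f, n(cons)+9=w.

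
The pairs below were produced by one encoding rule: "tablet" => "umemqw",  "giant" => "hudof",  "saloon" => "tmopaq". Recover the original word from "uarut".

Shifts by position in tablet: pos 0: t→u (+1), pos 1: a→m (+12), pos 2: b→e (+3), pos 3: l→m (+1), pos 4: e→q (+12), pos 5: t→w (+3) — repeating every 3. The shifts repeat in a cycle of length 3: positions 0,1,… shift by +1, +12, +3, then the pattern repeats.
Undoing it on uarut: u−1=t, a−12=o, r−3=o, u−1=t, t−12=h.

tooth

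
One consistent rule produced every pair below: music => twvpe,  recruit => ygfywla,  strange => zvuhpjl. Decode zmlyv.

skirt

Shifts by position in music: pos 0: m→t (+7), pos 1: u→w (+2), pos 2: s→v (+3), pos 3: i→p (+7), pos 4: c→e (+2) — repeating every 3. A repeating key of period 3 is used — shifts +7, +2, +3 over and over.
Decoding zmlyv: z−7=s, m−2=k, l−3=i, y−7=r, v−2=t.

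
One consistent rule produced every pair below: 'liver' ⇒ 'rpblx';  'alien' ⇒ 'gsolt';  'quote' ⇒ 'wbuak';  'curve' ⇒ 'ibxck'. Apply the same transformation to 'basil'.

It's a Vigenère-style cipher with numeric key [6,7]: position i shifts by key[i mod 2].
On basil: b+6=h, a+7=h, s+6=y, i+7=p, l+6=r.

hhypr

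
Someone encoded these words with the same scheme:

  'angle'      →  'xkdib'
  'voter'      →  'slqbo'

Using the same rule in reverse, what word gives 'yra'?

Compare letters: a→x is +23, n→k is +23, g→d is +23 — a constant shift. Every letter moves 23 places later in the alphabet, wrapping around z→a.
Decoding yra: y−23=b, r−23=u, a−23=d.

bud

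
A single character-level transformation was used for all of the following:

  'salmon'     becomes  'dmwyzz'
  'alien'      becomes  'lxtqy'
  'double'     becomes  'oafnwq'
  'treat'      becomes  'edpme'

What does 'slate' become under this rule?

Shifts by position in salmon: pos 0: s→d (+11), pos 1: a→m (+12), pos 2: l→w (+11), pos 3: m→y (+12) — repeating every 2. A repeating key of period 2 is used — shifts +11, +12 over and over.
Applying it to slate: s+11=d, l+12=x, a+11=l, t+12=f, e+11=p.

dxlfp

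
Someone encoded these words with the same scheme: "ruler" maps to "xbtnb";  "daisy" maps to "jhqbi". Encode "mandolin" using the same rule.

Each letter shifts forward by (position + 6), i.e. 6, 7, 8, … — the shift grows by one for each successive letter.
For mandolin: m+6=s, a+7=h, n+8=v, d+9=m, o+10=y, l+11=w, i+12=u, n+13=a.

shvmywua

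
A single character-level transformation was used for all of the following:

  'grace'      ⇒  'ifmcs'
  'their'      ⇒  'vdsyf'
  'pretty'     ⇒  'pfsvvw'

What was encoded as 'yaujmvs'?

g(6)→i(8) and r(17)→f(5) fit y≡21x+12 (mod 26); the inverse of 21 mod 26 is 5. This is an affine cipher: with a=0,…,z=25, each position x becomes (21x+12) mod 26.
Decoding yaujmvs: y(24)→5·(24−12)≡8=i; a(0)→5·(0−12)≡18=s; u(20)→5·(20−12)≡14=o; j(9)→5·(9−12)≡11=l; m(12)→5·(12−12)≡0=a; v(21)→5·(21−12)≡19=t; s(18)→5·(18−12)≡4=e (all mod 26).

isolate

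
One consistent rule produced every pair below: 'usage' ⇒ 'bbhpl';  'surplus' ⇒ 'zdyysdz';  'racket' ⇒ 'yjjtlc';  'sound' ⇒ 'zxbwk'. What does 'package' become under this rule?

Shifts by position in usage: pos 0: u→b (+7), pos 1: s→b (+9), pos 2: a→h (+7), pos 3: g→p (+9) — repeating every 2. A repeating key of period 2 is used — shifts +7, +9 over and over.
For package: p+7=w, a+9=j, c+7=j, k+9=t, a+7=h, g+9=p, e+7=l.

wjjthpl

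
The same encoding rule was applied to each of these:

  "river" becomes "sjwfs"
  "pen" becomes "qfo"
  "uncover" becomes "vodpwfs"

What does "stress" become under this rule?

tusftt

Compare letters: r→s is +1, i→j is +1, v→w is +1 — a constant shift. This is a Caesar cipher with shift 1.
On stress: s+1=t, t+1=u, r+1=s, e+1=f, s+1=t, s+1=t.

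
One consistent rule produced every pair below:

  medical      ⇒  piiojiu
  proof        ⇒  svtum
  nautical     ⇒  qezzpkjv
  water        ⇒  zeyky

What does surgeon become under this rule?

In medical: m→p is +3, e→i is +4, d→i is +5, i→o is +6 — the shift increases by 1 each position. The shift increases by 1 at each position, starting from +3: 3, 4, 5, ….
Applying it to surgeon: s+3=v, u+4=y, r+5=w, g+6=m, e+7=l, o+8=w, n+9=w.

vywmlww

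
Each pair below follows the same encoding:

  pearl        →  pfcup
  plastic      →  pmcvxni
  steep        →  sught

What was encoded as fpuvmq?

In pearl: p→p is +0, e→f is +1, a→c is +2, r→u is +3 — the shift increases by 1 each position. Each letter shifts forward by its position index (0, 1, 2, …) — the shift grows by one for each successive letter.
Undoing it on fpuvmq: f−0=f, p−1=o, u−2=s, v−3=s, m−4=i, q−5=l.

fossil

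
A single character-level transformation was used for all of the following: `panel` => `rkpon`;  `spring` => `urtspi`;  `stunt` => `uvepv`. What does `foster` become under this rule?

The shift depends on letter class: consonant p→r is +2, but vowel a→k is +10. Two shifts are in play — +10 for a/e/i/o/u, +2 for every other letter.
On foster: f(cons)+2=h, o(vowel)+10=y, s(cons)+2=u, t(cons)+2=v, e(vowel)+10=o, r(cons)+2=t.

hyuvot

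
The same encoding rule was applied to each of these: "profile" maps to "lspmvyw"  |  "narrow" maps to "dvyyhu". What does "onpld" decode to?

The output letters match the input read backwards, each shifted +7: profile reversed is eliforp. The word is reversed, then every letter is shifted forward by 7.
Reversing it on onpld: shift back: o−7=h, n−7=g, p−7=i, l−7=e, d−7=w → hgiew; then reverse → weigh.

weigh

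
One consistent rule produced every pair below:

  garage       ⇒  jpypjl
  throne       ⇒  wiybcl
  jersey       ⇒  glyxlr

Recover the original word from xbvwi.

south

g(6)→j(9) and a(0)→p(15) fit y≡25x+15 (mod 26); the inverse of 25 mod 26 is 25. Each letter's alphabet position (a=0..z=25) is mapped through 25·x+15 mod 26 — an affine cipher.
Decoding xbvwi: x(23)→25·(23−15)≡18=s; b(1)→25·(1−15)≡14=o; v(21)→25·(21−15)≡20=u; w(22)→25·(22−15)≡19=t; i(8)→25·(8−15)≡7=h (all mod 26).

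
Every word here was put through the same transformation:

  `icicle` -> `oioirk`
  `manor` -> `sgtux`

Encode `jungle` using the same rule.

It's a constant shift of +6 (ROT6).
For jungle: j+6=p, u+6=a, n+6=t, g+6=m, l+6=r, e+6=k.

patmrk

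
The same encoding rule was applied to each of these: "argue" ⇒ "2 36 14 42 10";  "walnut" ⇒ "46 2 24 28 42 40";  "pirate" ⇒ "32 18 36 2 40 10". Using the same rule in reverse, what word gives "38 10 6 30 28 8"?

With a=1..z=26, the number is 2·pos.
Reversing it on 38 10 6 30 28 8: 38→(38−0)÷2=19=s, 10→(10−0)÷2=5=e, 6→(6−0)÷2=3=c, 30→(30−0)÷2=15=o, 28→(28−0)÷2=14=n, 8→(8−0)÷2=4=d.

second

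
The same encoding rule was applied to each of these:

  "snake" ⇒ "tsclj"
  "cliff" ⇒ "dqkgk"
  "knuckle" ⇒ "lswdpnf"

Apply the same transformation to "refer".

Shifts by position in snake: pos 0: s→t (+1), pos 1: n→s (+5), pos 2: a→c (+2), pos 3: k→l (+1), pos 4: e→j (+5) — repeating every 3. A repeating key of period 3 is used — shifts +1, +5, +2 over and over.
On refer: r+1=s, e+5=j, f+2=h, e+1=f, r+5=w.

sjhfw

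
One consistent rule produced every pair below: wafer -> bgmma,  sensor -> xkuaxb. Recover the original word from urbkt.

In wafer: w→b is +5, a→g is +6, f→m is +7, e→m is +8 — the shift increases by 1 each position. The shift increases by 1 at each position, starting from +5: 5, 6, 7, ….
Decoding urbkt: u−5=p, r−6=l, b−7=u, k−8=c, t−9=k.

pluck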